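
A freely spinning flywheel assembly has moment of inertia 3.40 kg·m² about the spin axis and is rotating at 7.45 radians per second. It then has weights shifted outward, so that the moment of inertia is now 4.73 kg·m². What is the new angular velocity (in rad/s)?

Angular momentum about the spin axis is conserved since the torque about it is zero.
ω₂ = I₁ω₁ / I₂ = (3.400)(7.45 rad/s) / (4.730) = 5.355 rad/s.

ω₂ ≈ 5.36 rad/s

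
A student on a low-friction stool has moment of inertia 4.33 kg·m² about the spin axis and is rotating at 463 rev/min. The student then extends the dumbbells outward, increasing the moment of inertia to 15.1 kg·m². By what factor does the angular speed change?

Angular momentum about the spin axis is conserved since the torque about it is zero.
ω₂/ω₁ = I₁/I₂ = 4.330 / 15.10 = 0.2868.

ω₂/ω₁ ≈ 0.287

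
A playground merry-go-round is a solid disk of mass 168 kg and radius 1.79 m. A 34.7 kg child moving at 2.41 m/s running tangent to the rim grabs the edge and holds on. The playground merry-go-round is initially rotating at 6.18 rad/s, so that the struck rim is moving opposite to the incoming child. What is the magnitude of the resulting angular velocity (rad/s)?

About the axle the impulsive forces during the collision are internal, so angular momentum about that axis is conserved.
I_p = ½(168)(1.79)² = 269.1 kg·m². Taking the sense of the child's angular momentum as positive, L_{child} = m v R = (34.7)(2.41)(1.79) = 149.7 kg·m²/s.
L_i = −I_p ω_p + m v R = −(269.1)(6.18) + 149.7 = -1514 kg·m²/s.
After sticking, I_f = I_p + m R² = 269.1 + (34.7)(1.79)² = 380.3 kg·m².
ω_f = L_i / I_f = -1514 / 380.3 = -3.980 rad/s.

|ω_f| ≈ 3.98 rad/s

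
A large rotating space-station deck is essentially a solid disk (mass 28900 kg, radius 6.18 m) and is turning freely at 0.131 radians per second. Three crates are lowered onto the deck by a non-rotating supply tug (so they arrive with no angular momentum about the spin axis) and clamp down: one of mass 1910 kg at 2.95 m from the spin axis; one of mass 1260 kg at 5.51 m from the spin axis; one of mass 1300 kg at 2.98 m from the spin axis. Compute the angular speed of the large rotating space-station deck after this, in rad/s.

ω_f ≈ 0.117 rad/s

The added mass arrives with no angular momentum about the spin axis, and any external torque about the spin axis is negligible, so the system's angular momentum is conserved.
I_p = ½(28900)(6.18)² = 5.519e+05 kg·m².
Added inertia Σmr² = (1910)(2.95)² + (1260)(5.51)² + (1300)(2.98)² = 66420 kg·m²; I_f = 5.519e+05 + 66420 = 6.183e+05 kg·m².
ω_f = I_p ω_i / I_f = (5.519e+05)(0.131) / 6.183e+05 = 0.1169 rad/s.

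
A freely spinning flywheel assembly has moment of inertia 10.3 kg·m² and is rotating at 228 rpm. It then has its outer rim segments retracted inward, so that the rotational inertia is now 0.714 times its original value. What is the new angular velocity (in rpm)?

No external torque acts about the spin axis, so angular momentum is conserved.
I₂ = 0.714 × 10.3 = 7.354 kg·m².
ω₂ = I₁ω₁ / I₂ = (10.30)(228 rpm) / (7.354) = 319.3 rpm.

ω₂ ≈ 319 rpm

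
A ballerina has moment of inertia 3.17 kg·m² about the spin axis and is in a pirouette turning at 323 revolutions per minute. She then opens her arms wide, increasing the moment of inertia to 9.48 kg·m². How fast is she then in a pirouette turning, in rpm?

With no external torque about the axis, L is conserved: I₁ω₁ = I₂ω₂.
ω₂ = I₁ω₁ / I₂ = (3.170)(323 rpm) / (9.480) = 108.0 rpm.

ω₂ ≈ 108 rpm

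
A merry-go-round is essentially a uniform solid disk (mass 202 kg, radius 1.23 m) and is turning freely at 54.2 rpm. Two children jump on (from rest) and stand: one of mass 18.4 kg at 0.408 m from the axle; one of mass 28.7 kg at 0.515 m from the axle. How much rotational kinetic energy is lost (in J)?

energy lost ≈ 161 J

No external torque acts about the axle; L_before = L_after.
I_p = ½(202)(1.23)² = 152.8 kg·m².
Added inertia Σmr² = (18.4)(0.408)² + (28.7)(0.515)² = 10.67 kg·m²; I_f = 152.8 + 10.67 = 163.5 kg·m².
ω_f = I_p ω_i / I_f = (152.8)(54.2) / 163.5 = 50.66 rpm.
KE_i = ½(152.8)(5.676 rad/s)² = 2461 J; KE_f = ½(163.5)(5.305)² = 2301 J.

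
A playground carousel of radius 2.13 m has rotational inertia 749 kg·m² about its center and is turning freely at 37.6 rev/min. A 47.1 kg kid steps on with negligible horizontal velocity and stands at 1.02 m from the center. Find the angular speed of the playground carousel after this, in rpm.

The added mass arrives with no angular momentum about the center, and any external torque about the center is negligible, so the system's angular momentum is conserved.
Added inertia Σmr² = (47.1)(1.02)² = 49.00 kg·m²; I_f = 749.0 + 49.00 = 798.0 kg·m².
ω_f = I_p ω_i / I_f = (749.0)(37.6) / 798.0 = 35.29 rpm.

ω_f ≈ 35.3 rpm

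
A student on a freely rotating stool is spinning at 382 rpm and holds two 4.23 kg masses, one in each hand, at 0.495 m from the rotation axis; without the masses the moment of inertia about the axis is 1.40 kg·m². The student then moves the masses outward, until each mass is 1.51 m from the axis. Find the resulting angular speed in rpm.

Angular momentum about the spin axis is conserved since the torque about it is zero.
I₁ = 1.40 + 2(4.23)(0.495)² = 3.473 kg·m²; I₂ = 1.40 + 2(4.23)(1.51)² = 20.69 kg·m².
ω₂ = I₁ω₁ / I₂ = (3.473)(382 rpm) / (20.69) = 64.12 rpm.

ω₂ ≈ 64.1 rpm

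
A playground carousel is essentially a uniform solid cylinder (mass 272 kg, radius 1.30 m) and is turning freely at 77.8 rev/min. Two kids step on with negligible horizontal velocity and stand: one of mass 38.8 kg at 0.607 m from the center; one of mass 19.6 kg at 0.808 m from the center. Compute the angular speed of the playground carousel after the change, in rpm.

The added mass arrives with no angular momentum about the center, and any external torque about the center is negligible, so the system's angular momentum is conserved.
I_p = ½(272)(1.30)² = 229.8 kg·m².
Added inertia Σmr² = (38.8)(0.607)² + (19.6)(0.808)² = 27.09 kg·m²; I_f = 229.8 + 27.09 = 256.9 kg·m².
ω_f = I_p ω_i / I_f = (229.8)(77.8) / 256.9 = 69.60 rpm.

ω_f ≈ 69.6 rpm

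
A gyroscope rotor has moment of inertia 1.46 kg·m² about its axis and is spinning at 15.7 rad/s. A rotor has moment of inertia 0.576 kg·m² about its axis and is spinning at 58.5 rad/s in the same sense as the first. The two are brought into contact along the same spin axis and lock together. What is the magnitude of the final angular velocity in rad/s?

|ω_f| ≈ 27.8 rad/s

The coupling torques are internal; angular momentum about the shared axis is conserved.
Taking A's sense as positive: L = (1.460)(15.7) + (0.5760)(58.5) = 56.62 kg·m²·rad/s.
Combined I = 1.460 + 0.5760 = 2.036 kg·m².
ω_f = L / I = 56.62 / 2.036 = 27.81 rad/s.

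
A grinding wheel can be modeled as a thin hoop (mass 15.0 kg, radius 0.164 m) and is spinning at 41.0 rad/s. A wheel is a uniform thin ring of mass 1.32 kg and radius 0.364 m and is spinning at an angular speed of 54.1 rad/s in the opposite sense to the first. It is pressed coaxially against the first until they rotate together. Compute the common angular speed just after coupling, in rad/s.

|ω_f| ≈ 12.2 rad/s

No external torque acts about the common axis, so total angular momentum is conserved.
Moments of inertia: I_A = (15.0)(0.164)² = 0.4034 kg·m²; I_B = (1.32)(0.364)² = 0.1749 kg·m².
Taking A's sense as positive: L = (0.4034)(41.0) − (0.1749)(54.1) = 7.079 kg·m²·rad/s.
Combined I = 0.4034 + 0.1749 = 0.5783 kg·m².
ω_f = L / I = 7.079 / 0.5783 = 12.24 rad/s.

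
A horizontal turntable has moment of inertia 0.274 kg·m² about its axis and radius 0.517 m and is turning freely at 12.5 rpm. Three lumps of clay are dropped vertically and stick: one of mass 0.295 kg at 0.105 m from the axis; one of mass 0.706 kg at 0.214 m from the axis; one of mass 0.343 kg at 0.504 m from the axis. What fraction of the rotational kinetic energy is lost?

fraction ≈ 0.309

The added mass arrives with no angular momentum about the axis, and any external torque about the axis is negligible, so the system's angular momentum is conserved.
Added inertia Σmr² = (0.295)(0.105)² + (0.706)(0.214)² + (0.343)(0.504)² = 0.1227 kg·m²; I_f = 0.2740 + 0.1227 = 0.3967 kg·m².
ω_f = I_p ω_i / I_f = (0.2740)(12.5) / 0.3967 = 8.633 rpm.
KE_i = ½(0.2740)(1.309 rad/s)² = 0.2347 J; KE_f = ½(0.3967)(0.9041)² = 0.1621 J.
Fraction lost = 0.3093.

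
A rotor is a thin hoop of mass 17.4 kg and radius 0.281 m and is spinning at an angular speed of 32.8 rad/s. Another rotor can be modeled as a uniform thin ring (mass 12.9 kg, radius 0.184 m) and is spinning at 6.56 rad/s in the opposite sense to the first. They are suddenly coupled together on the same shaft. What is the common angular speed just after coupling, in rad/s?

The coupling torques are internal; angular momentum about the shared axis is conserved.
Moments of inertia: I_A = (17.4)(0.281)² = 1.374 kg·m²; I_B = (12.9)(0.184)² = 0.4367 kg·m².
Taking A's sense as positive: L = (1.374)(32.8) − (0.4367)(6.56) = 42.20 kg·m²·rad/s.
Combined I = 1.374 + 0.4367 = 1.811 kg·m².
ω_f = L / I = 42.20 / 1.811 = 23.31 rad/s.

|ω_f| ≈ 23.3 rad/s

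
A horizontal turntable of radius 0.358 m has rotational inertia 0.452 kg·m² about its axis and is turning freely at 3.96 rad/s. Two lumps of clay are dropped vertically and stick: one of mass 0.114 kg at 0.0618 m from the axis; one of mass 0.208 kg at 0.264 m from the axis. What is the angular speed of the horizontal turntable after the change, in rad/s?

ω_f ≈ 3.83 rad/s

The added mass arrives with no angular momentum about the axis, and any external torque about the axis is negligible, so the system's angular momentum is conserved.
Added inertia Σmr² = (0.114)(0.0618)² + (0.208)(0.264)² = 0.01493 kg·m²; I_f = 0.4520 + 0.01493 = 0.4669 kg·m².
ω_f = I_p ω_i / I_f = (0.4520)(3.96) / 0.4669 = 3.833 rad/s.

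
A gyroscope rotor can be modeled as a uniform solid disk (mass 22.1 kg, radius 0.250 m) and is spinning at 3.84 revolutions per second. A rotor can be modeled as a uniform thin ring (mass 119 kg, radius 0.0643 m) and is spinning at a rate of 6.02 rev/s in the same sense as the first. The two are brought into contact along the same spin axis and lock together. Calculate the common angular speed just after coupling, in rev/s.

No external torque acts about the common axis, so total angular momentum is conserved.
Moments of inertia: I_A = ½(22.1)(0.250)² = 0.6906 kg·m²; I_B = (119)(0.0643)² = 0.4920 kg·m².
Taking A's sense as positive: L = (0.6906)(3.84) + (0.4920)(6.02) = 5.614 kg·m²·rev/s.
Combined I = 0.6906 + 0.4920 = 1.183 kg·m².
ω_f = L / I = 5.614 / 1.183 = 4.747 rev/s.

|ω_f| ≈ 4.75 rev/s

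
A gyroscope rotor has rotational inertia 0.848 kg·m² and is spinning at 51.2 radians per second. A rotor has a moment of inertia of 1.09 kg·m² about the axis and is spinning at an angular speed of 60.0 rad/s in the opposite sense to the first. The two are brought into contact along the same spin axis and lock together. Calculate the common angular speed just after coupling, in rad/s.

The coupling torques are internal; angular momentum about the shared axis is conserved.
Taking A's sense as positive: L = (0.8480)(51.2) − (1.090)(60.0) = -21.98 kg·m²·rad/s.
Combined I = 0.8480 + 1.090 = 1.938 kg·m².
ω_f = L / I = -21.98 / 1.938 = -11.34 rad/s.

|ω_f| ≈ 11.3 rad/s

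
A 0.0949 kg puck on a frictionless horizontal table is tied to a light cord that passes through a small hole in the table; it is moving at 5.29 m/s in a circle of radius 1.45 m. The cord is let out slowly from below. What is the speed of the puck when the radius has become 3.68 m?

v₂ ≈ 2.08 m/s

The only horizontal force on the mass is along the cord (radial), so it exerts no torque about the hole and angular momentum m v r is conserved.
v₂ = v₁ r₁ / r₂ = (5.29)(1.45) / (3.68) = 2.084 m/s.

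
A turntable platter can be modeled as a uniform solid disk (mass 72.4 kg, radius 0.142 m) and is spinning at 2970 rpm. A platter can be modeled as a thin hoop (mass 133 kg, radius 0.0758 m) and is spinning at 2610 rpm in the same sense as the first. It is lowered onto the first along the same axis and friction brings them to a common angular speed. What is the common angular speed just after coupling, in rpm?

The coupling torques are internal; angular momentum about the shared axis is conserved.
Moments of inertia: I_A = ½(72.4)(0.142)² = 0.7299 kg·m²; I_B = (133)(0.0758)² = 0.7642 kg·m².
Taking A's sense as positive: L = (0.7299)(2970) + (0.7642)(2610) = 4162 kg·m²·rpm.
Combined I = 0.7299 + 0.7642 = 1.494 kg·m².
ω_f = L / I = 4162 / 1.494 = 2786 rpm.

|ω_f| ≈ 2790 rpm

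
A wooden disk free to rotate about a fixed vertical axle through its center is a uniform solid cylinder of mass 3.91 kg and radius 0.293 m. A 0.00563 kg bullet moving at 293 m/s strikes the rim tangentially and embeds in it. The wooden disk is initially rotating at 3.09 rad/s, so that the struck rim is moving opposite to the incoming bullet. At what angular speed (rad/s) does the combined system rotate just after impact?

The axle reaction passes through the axle and exerts no torque about it; angular momentum about the axle is conserved through the impact.
I_p = ½(3.91)(0.293)² = 0.1678 kg·m². Taking the sense of the bullet's angular momentum as positive, L_{bullet} = m v R = (0.00563)(293)(0.293) = 0.4833 kg·m²/s.
L_i = −I_p ω_p + m v R = −(0.1678)(3.09) + 0.4833 = -0.03528 kg·m²/s.
After sticking, I_f = I_p + m R² = 0.1678 + (0.00563)(0.293)² = 0.1683 kg·m².
ω_f = L_i / I_f = -0.03528 / 0.1683 = -0.2096 rad/s.

|ω_f| ≈ 0.210 rad/s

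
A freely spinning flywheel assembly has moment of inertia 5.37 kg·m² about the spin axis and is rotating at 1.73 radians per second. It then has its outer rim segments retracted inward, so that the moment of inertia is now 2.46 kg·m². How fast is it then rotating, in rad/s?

ω₂ ≈ 3.78 rad/s

With no external torque about the axis, L is conserved: I₁ω₁ = I₂ω₂.
ω₂ = I₁ω₁ / I₂ = (5.370)(1.73 rad/s) / (2.460) = 3.776 rad/s.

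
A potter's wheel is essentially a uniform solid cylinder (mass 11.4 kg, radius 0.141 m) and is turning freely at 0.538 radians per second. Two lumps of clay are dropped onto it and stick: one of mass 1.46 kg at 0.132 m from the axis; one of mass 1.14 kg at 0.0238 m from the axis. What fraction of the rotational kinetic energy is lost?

fraction ≈ 0.187

No external torque acts about the axis; L_before = L_after.
I_p = ½(11.4)(0.141)² = 0.1133 kg·m².
Added inertia Σmr² = (1.46)(0.132)² + (1.14)(0.0238)² = 0.02608 kg·m²; I_f = 0.1133 + 0.02608 = 0.1394 kg·m².
ω_f = I_p ω_i / I_f = (0.1133)(0.538) / 0.1394 = 0.4373 rad/s.
KE_i = ½(0.1133)(0.5380 rad/s)² = 0.01640 J; KE_f = ½(0.1394)(0.4373)² = 0.01333 J.
Fraction lost = 0.1871.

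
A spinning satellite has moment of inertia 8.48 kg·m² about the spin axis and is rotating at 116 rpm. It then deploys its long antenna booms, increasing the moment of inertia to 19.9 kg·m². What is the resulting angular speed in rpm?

ω₂ ≈ 49.4 rpm

With no external torque about the axis, L is conserved: I₁ω₁ = I₂ω₂.
ω₂ = I₁ω₁ / I₂ = (8.480)(116 rpm) / (19.90) = 49.43 rpm.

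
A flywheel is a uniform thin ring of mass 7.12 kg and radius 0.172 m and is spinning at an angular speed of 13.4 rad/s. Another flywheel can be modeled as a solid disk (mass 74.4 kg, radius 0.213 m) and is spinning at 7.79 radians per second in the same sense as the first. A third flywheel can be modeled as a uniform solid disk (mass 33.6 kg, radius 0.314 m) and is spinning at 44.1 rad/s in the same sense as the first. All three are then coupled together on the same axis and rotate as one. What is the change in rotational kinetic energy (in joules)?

ΔKE ≈ -566 J

The coupling torques are internal; angular momentum about the shared axis is conserved.
Moments of inertia: I_A = (7.12)(0.172)² = 0.2106 kg·m²; I_B = ½(74.4)(0.213)² = 1.688 kg·m²; I_C = ½(33.6)(0.314)² = 1.656 kg·m².
Taking A's sense as positive: L = (0.2106)(13.4) + (1.688)(7.79) + (1.656)(44.1) = 89.02 kg·m²·rad/s.
Combined I = 0.2106 + 1.688 + 1.656 = 3.555 kg·m².
ω_f = L / I = 89.02 / 3.555 = 25.04 rad/s.
KE_i = ½ΣIω² = 1681 J; KE_f = ½(3.555)(25.04)² = 1115 J.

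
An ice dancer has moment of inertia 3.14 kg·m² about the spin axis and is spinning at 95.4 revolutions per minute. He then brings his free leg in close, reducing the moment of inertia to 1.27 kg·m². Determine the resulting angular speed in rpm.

ω₂ ≈ 236 rpm

No external torque acts about the spin axis, so angular momentum is conserved.
ω₂ = I₁ω₁ / I₂ = (3.140)(95.4 rpm) / (1.270) = 235.9 rpm.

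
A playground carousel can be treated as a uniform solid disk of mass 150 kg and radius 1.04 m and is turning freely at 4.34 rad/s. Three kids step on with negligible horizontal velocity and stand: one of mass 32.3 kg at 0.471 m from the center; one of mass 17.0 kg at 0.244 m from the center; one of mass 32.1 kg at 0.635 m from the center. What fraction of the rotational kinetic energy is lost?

The added mass arrives with no angular momentum about the center, and any external torque about the center is negligible, so the system's angular momentum is conserved.
I_p = ½(150)(1.04)² = 81.12 kg·m².
Added inertia Σmr² = (32.3)(0.471)² + (17.0)(0.244)² + (32.1)(0.635)² = 21.12 kg·m²; I_f = 81.12 + 21.12 = 102.2 kg·m².
ω_f = I_p ω_i / I_f = (81.12)(4.34) / 102.2 = 3.443 rad/s.
KE_i = ½(81.12)(4.340 rad/s)² = 764.0 J; KE_f = ½(102.2)(3.443)² = 606.1 J.
Fraction lost = 0.2066.

fraction ≈ 0.207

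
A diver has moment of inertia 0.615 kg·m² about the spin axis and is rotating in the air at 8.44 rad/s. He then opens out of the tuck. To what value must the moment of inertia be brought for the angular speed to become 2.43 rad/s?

I₂ ≈ 2.14 kg·m²

Angular momentum about the spin axis is conserved since the torque about it is zero.
I₂ = I₁ω₁ / ω₂ = (0.615)(8.44) / (2.43) = 2.136 kg·m².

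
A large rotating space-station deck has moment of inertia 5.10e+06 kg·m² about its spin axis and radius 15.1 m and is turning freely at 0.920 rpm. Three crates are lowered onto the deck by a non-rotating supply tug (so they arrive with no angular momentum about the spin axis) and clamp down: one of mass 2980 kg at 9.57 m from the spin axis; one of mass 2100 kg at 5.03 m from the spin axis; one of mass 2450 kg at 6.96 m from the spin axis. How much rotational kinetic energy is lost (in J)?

The added mass arrives with no angular momentum about the spin axis, and any external torque about the spin axis is negligible, so the system's angular momentum is conserved.
Added inertia Σmr² = (2980)(9.57)² + (2100)(5.03)² + (2450)(6.96)² = 4.447e+05 kg·m²; I_f = 5.100e+06 + 4.447e+05 = 5.545e+06 kg·m².
ω_f = I_p ω_i / I_f = (5.100e+06)(0.920) / 5.545e+06 = 0.8462 rpm.
KE_i = ½(5.100e+06)(0.09634 rad/s)² = 23670 J; KE_f = ½(5.545e+06)(0.08861)² = 21770 J.

energy lost ≈ 1900 J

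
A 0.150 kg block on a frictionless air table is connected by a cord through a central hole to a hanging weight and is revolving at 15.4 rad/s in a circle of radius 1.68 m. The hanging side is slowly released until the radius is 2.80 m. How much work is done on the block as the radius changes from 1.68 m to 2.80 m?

W ≈ -32.1 J

No torque about the axis ⇒ m r₁² ω₁ = m r₂² ω₂.
ω₂ = ω₁ (r₁/r₂)² = (15.4)(1.68/2.80)² = 5.544 rad/s.
W = ΔKE = ½m(v₂² − v₁²) = -32.13 J.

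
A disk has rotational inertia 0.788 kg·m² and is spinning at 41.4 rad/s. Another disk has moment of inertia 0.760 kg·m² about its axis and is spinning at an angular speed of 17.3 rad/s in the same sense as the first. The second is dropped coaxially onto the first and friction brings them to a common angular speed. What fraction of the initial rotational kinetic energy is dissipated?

fraction ≈ 0.142

No external torque acts about the common axis, so total angular momentum is conserved.
Taking A's sense as positive: L = (0.7880)(41.4) + (0.7600)(17.3) = 45.77 kg·m²·rad/s.
Combined I = 0.7880 + 0.7600 = 1.548 kg·m².
ω_f = L / I = 45.77 / 1.548 = 29.57 rad/s.
KE_i = ½ΣIω² = 789.0 J; KE_f = ½(1.548)(29.57)² = 676.7 J.
Fraction dissipated = (KE_i − KE_f)/KE_i = 0.1424.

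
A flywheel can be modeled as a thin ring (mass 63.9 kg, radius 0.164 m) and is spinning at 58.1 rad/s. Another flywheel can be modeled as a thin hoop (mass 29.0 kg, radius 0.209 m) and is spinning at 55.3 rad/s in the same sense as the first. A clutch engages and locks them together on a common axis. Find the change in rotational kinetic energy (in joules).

ΔKE ≈ -2.86 J

The coupling torques are internal; angular momentum about the shared axis is conserved.
Moments of inertia: I_A = (63.9)(0.164)² = 1.719 kg·m²; I_B = (29.0)(0.209)² = 1.267 kg·m².
Taking A's sense as positive: L = (1.719)(58.1) + (1.267)(55.3) = 169.9 kg·m²·rad/s.
Combined I = 1.719 + 1.267 = 2.985 kg·m².
ω_f = L / I = 169.9 / 2.985 = 56.91 rad/s.
KE_i = ½ΣIω² = 4838 J; KE_f = ½(2.985)(56.91)² = 4835 J.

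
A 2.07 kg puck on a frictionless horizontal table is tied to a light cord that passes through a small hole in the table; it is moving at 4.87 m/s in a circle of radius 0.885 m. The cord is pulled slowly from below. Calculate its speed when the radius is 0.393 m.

v₂ ≈ 11.0 m/s

Central (radial) force ⇒ zero torque about the center ⇒ m v r is constant.
v₂ = v₁ r₁ / r₂ = (4.87)(0.885) / (0.393) = 10.97 m/s.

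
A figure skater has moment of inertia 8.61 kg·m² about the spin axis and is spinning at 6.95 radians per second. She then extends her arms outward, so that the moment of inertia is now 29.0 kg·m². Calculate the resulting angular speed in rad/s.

ω₂ ≈ 2.06 rad/s

No external torque acts about the spin axis, so angular momentum is conserved.
ω₂ = I₁ω₁ / I₂ = (8.610)(6.95 rad/s) / (29.00) = 2.063 rad/s.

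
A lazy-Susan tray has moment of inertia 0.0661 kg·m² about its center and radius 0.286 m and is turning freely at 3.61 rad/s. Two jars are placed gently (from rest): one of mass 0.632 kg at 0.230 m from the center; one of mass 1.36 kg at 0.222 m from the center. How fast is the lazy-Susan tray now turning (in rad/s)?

ω_f ≈ 1.43 rad/s

The added mass arrives with no angular momentum about the center, and any external torque about the center is negligible, so the system's angular momentum is conserved.
Added inertia Σmr² = (0.632)(0.230)² + (1.36)(0.222)² = 0.1005 kg·m²; I_f = 0.06610 + 0.1005 = 0.1666 kg·m².
ω_f = I_p ω_i / I_f = (0.06610)(3.61) / 0.1666 = 1.433 rad/s.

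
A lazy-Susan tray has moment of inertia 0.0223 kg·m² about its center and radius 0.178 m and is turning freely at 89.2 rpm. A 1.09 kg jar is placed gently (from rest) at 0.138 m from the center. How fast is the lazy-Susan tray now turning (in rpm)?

No external torque acts about the center; L_before = L_after.
Added inertia Σmr² = (1.09)(0.138)² = 0.02076 kg·m²; I_f = 0.02230 + 0.02076 = 0.04306 kg·m².
ω_f = I_p ω_i / I_f = (0.02230)(89.2) / 0.04306 = 46.20 rpm.

ω_f ≈ 46.2 rpm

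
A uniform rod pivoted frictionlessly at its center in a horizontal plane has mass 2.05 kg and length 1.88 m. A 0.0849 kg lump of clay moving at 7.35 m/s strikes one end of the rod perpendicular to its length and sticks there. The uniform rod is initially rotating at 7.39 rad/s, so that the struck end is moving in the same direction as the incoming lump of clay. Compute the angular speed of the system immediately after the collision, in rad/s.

The axle reaction passes through the pivot and exerts no torque about it; angular momentum about the pivot is conserved through the impact.
I_p = (1/12)(2.05)(1.88)² = 0.6038 kg·m². Taking the sense of the lump of clay's angular momentum as positive, L_{lump} = m v R = (0.0849)(7.35)(1.88/2) = 0.5866 kg·m²/s.
L_i = +I_p ω_p + m v R = +(0.6038)(7.39) + 0.5866 = 5.049 kg·m²/s.
After sticking, I_f = I_p + m R² = 0.6038 + (0.0849)(1.88/2)² = 0.6788 kg·m².
ω_f = L_i / I_f = 5.049 / 0.6788 = 7.437 rad/s.

|ω_f| ≈ 7.44 rad/s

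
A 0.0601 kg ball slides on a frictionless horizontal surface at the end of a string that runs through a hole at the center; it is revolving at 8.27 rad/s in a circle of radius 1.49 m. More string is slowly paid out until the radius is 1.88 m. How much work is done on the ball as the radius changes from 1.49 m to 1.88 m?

W ≈ -1.70 J

No torque about the axis ⇒ m r₁² ω₁ = m r₂² ω₂.
ω₂ = ω₁ (r₁/r₂)² = (8.27)(1.49/1.88)² = 5.195 rad/s.
W = ΔKE = ½m(v₂² − v₁²) = -1.697 J.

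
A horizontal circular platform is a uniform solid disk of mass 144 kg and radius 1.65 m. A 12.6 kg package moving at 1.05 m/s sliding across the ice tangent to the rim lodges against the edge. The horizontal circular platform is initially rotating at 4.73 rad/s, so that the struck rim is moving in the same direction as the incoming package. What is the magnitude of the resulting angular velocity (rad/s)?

The axle reaction passes through the central axle and exerts no torque about it; angular momentum about the central axle is conserved through the impact.
I_p = ½(144)(1.65)² = 196.0 kg·m². Taking the sense of the package's angular momentum as positive, L_{package} = m v R = (12.6)(1.05)(1.65) = 21.83 kg·m²/s.
L_i = +I_p ω_p + m v R = +(196.0)(4.73) + 21.83 = 949.0 kg·m²/s.
After sticking, I_f = I_p + m R² = 196.0 + (12.6)(1.65)² = 230.3 kg·m².
ω_f = L_i / I_f = 949.0 / 230.3 = 4.120 rad/s.

|ω_f| ≈ 4.12 rad/s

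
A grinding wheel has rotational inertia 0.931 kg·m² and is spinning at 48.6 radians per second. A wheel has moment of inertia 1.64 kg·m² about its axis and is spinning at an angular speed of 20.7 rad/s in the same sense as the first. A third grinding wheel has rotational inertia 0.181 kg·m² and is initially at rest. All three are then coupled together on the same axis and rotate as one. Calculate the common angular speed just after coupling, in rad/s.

No external torque acts about the common axis, so total angular momentum is conserved.
Taking A's sense as positive: L = (0.9310)(48.6) + (1.640)(20.7) = 79.19 kg·m²·rad/s.
Combined I = 0.9310 + 1.640 + 0.1810 = 2.752 kg·m².
ω_f = L / I = 79.19 / 2.752 = 28.78 rad/s.

|ω_f| ≈ 28.8 rad/s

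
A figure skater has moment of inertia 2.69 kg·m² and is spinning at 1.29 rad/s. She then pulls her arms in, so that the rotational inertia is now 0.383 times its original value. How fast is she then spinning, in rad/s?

ω₂ ≈ 3.37 rad/s

Angular momentum about the spin axis is conserved since the torque about it is zero.
I₂ = 0.383 × 2.69 = 1.030 kg·m².
ω₂ = I₁ω₁ / I₂ = (2.690)(1.29 rad/s) / (1.030) = 3.368 rad/s.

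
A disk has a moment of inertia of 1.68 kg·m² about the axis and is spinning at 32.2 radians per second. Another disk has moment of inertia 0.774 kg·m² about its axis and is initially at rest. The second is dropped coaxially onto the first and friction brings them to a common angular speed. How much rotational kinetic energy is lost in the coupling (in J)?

ΔKE lost ≈ 275 J

The coupling torques are internal; angular momentum about the shared axis is conserved.
Taking A's sense as positive: L = (1.680)(32.2) = 54.10 kg·m²·rad/s.
Combined I = 1.680 + 0.7740 = 2.454 kg·m².
ω_f = L / I = 54.10 / 2.454 = 22.04 rad/s.
KE_i = ½ΣIω² = 870.9 J; KE_f = ½(2.454)(22.04)² = 596.2 J.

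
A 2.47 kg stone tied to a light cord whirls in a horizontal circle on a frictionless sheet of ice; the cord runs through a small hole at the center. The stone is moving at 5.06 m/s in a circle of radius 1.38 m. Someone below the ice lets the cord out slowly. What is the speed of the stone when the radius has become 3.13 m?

v₂ ≈ 2.23 m/s

The only horizontal force on the mass is along the cord (radial), so it exerts no torque about the hole and angular momentum m v r is conserved.
v₂ = v₁ r₁ / r₂ = (5.06)(1.38) / (3.13) = 2.231 m/s.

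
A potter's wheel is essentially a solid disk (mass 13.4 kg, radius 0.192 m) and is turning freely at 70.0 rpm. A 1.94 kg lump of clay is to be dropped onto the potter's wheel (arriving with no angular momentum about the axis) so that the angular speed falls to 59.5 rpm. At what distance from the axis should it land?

The added mass arrives with no angular momentum about the axis, and any external torque about the axis is negligible, so the system's angular momentum is conserved.
I_p = ½(13.4)(0.192)² = 0.2470 kg·m².
I_p ω_i = (I_p + m r²) ω_f ⇒ m r² = I_p(ω_i/ω_f − 1) = 0.2470(70.0/59.5 − 1) = 0.04359 kg·m².
r = √(0.04359/1.94) = 0.1499 m.

r ≈ 0.150 m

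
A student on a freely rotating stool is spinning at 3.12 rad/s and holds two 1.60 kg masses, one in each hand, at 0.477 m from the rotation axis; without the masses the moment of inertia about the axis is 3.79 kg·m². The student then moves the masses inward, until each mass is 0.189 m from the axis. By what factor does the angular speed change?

With no external torque about the axis, L is conserved: I₁ω₁ = I₂ω₂.
I₁ = 3.79 + 2(1.60)(0.477)² = 4.518 kg·m²; I₂ = 3.79 + 2(1.60)(0.189)² = 3.904 kg·m².
ω₂/ω₁ = I₁/I₂ = 4.518 / 3.904 = 1.157.

ω₂/ω₁ ≈ 1.16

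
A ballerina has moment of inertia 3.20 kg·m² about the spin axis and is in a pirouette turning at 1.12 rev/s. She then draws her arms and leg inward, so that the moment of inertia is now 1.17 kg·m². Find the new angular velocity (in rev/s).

ω₂ ≈ 3.06 rev/s

With no external torque about the axis, L is conserved: I₁ω₁ = I₂ω₂.
ω₂ = I₁ω₁ / I₂ = (3.200)(1.12 rev/s) / (1.170) = 3.063 rev/s.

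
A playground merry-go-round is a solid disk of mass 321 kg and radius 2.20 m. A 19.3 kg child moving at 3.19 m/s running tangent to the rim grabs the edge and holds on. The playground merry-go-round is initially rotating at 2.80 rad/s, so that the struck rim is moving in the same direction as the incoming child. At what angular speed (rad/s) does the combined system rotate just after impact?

|ω_f| ≈ 2.66 rad/s

The axle reaction passes through the axle and exerts no torque about it; angular momentum about the axle is conserved through the impact.
I_p = ½(321)(2.20)² = 776.8 kg·m². Taking the sense of the child's angular momentum as positive, L_{child} = m v R = (19.3)(3.19)(2.20) = 135.4 kg·m²/s.
L_i = +I_p ω_p + m v R = +(776.8)(2.80) + 135.4 = 2311 kg·m²/s.
After sticking, I_f = I_p + m R² = 776.8 + (19.3)(2.20)² = 870.2 kg·m².
ω_f = L_i / I_f = 2311 / 870.2 = 2.655 rad/s.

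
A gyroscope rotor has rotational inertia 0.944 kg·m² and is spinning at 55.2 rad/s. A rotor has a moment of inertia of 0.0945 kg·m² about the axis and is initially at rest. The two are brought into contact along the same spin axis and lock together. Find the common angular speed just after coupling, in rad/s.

No external torque acts about the common axis, so total angular momentum is conserved.
Taking A's sense as positive: L = (0.9440)(55.2) = 52.11 kg·m²·rad/s.
Combined I = 0.9440 + 0.09450 = 1.038 kg·m².
ω_f = L / I = 52.11 / 1.038 = 50.18 rad/s.

|ω_f| ≈ 50.2 rad/s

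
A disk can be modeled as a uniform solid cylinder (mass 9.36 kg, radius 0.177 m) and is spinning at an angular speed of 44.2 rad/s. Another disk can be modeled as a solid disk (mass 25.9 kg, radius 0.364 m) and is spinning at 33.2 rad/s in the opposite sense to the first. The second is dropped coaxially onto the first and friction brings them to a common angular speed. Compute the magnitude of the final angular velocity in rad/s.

|ω_f| ≈ 27.1 rad/s

No external torque acts about the common axis, so total angular momentum is conserved.
Moments of inertia: I_A = ½(9.36)(0.177)² = 0.1466 kg·m²; I_B = ½(25.9)(0.364)² = 1.716 kg·m².
Taking A's sense as positive: L = (0.1466)(44.2) − (1.716)(33.2) = -50.48 kg·m²·rad/s.
Combined I = 0.1466 + 1.716 = 1.862 kg·m².
ω_f = L / I = -50.48 / 1.862 = -27.11 rad/s.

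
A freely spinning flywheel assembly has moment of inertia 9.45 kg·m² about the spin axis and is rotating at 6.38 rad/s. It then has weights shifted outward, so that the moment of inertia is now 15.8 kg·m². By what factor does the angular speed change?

Angular momentum about the spin axis is conserved since the torque about it is zero.
ω₂/ω₁ = I₁/I₂ = 9.450 / 15.80 = 0.5981.

ω₂/ω₁ ≈ 0.598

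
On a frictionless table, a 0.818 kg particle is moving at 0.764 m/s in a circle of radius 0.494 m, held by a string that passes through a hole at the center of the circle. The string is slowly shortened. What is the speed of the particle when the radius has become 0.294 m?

v₂ ≈ 1.28 m/s

Central (radial) force ⇒ zero torque about the center ⇒ m v r is constant.
v₂ = v₁ r₁ / r₂ = (0.764)(0.494) / (0.294) = 1.284 m/s.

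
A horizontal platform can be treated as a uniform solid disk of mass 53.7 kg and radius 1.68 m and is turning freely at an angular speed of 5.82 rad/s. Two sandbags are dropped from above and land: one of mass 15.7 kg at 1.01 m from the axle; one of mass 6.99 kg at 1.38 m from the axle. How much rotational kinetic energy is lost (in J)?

energy lost ≈ 358 J

The added mass arrives with no angular momentum about the axle, and any external torque about the axle is negligible, so the system's angular momentum is conserved.
I_p = ½(53.7)(1.68)² = 75.78 kg·m².
Added inertia Σmr² = (15.7)(1.01)² + (6.99)(1.38)² = 29.33 kg·m²; I_f = 75.78 + 29.33 = 105.1 kg·m².
ω_f = I_p ω_i / I_f = (75.78)(5.82) / 105.1 = 4.196 rad/s.
KE_i = ½(75.78)(5.820 rad/s)² = 1283 J; KE_f = ½(105.1)(4.196)² = 925.3 J.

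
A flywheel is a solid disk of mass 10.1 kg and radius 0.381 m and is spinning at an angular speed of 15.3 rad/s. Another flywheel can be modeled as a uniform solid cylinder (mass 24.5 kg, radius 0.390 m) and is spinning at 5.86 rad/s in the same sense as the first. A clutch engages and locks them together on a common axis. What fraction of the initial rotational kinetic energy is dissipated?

The coupling torques are internal; angular momentum about the shared axis is conserved.
Moments of inertia: I_A = ½(10.1)(0.381)² = 0.7331 kg·m²; I_B = ½(24.5)(0.390)² = 1.863 kg·m².
Taking A's sense as positive: L = (0.7331)(15.3) + (1.863)(5.86) = 22.13 kg·m²·rad/s.
Combined I = 0.7331 + 1.863 = 2.596 kg·m².
ω_f = L / I = 22.13 / 2.596 = 8.525 rad/s.
KE_i = ½ΣIω² = 117.8 J; KE_f = ½(2.596)(8.525)² = 94.35 J.
Fraction dissipated = (KE_i − KE_f)/KE_i = 0.1990.

fraction ≈ 0.199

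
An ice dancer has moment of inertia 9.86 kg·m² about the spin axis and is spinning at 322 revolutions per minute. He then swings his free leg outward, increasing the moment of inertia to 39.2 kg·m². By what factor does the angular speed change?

No external torque acts about the spin axis, so angular momentum is conserved.
ω₂/ω₁ = I₁/I₂ = 9.860 / 39.20 = 0.2515.

ω₂/ω₁ ≈ 0.252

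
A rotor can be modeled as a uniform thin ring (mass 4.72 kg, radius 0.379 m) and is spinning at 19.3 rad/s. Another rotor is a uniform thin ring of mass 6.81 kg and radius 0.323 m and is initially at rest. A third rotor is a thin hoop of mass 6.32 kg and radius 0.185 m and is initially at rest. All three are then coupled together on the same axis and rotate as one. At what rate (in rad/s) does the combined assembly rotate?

The coupling torques are internal; angular momentum about the shared axis is conserved.
Moments of inertia: I_A = (4.72)(0.379)² = 0.6780 kg·m²; I_B = (6.81)(0.323)² = 0.7105 kg·m²; I_C = (6.32)(0.185)² = 0.2163 kg·m².
Taking A's sense as positive: L = (0.6780)(19.3) = 13.09 kg·m²·rad/s.
Combined I = 0.6780 + 0.7105 + 0.2163 = 1.605 kg·m².
ω_f = L / I = 13.09 / 1.605 = 8.154 rad/s.

|ω_f| ≈ 8.15 rad/s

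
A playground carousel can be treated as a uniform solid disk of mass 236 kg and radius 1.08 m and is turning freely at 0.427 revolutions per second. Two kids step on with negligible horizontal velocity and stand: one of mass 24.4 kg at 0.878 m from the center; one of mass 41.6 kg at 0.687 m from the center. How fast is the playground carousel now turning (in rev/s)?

ω_f ≈ 0.334 rev/s

No external torque acts about the center; L_before = L_after.
I_p = ½(236)(1.08)² = 137.6 kg·m².
Added inertia Σmr² = (24.4)(0.878)² + (41.6)(0.687)² = 38.44 kg·m²; I_f = 137.6 + 38.44 = 176.1 kg·m².
ω_f = I_p ω_i / I_f = (137.6)(0.427) / 176.1 = 0.3338 rev/s.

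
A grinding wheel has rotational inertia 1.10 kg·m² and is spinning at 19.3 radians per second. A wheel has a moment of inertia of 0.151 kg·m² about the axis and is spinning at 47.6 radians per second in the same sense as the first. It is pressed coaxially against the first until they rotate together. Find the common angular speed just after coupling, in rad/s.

No external torque acts about the common axis, so total angular momentum is conserved.
Taking A's sense as positive: L = (1.100)(19.3) + (0.1510)(47.6) = 28.42 kg·m²·rad/s.
Combined I = 1.100 + 0.1510 = 1.251 kg·m².
ω_f = L / I = 28.42 / 1.251 = 22.72 rad/s.

|ω_f| ≈ 22.7 rad/s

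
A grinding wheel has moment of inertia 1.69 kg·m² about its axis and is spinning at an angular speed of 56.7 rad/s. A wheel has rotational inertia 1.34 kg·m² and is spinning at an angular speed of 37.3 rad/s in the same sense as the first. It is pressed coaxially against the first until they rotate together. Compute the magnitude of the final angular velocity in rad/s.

The coupling torques are internal; angular momentum about the shared axis is conserved.
Taking A's sense as positive: L = (1.690)(56.7) + (1.340)(37.3) = 145.8 kg·m²·rad/s.
Combined I = 1.690 + 1.340 = 3.030 kg·m².
ω_f = L / I = 145.8 / 3.030 = 48.12 rad/s.

|ω_f| ≈ 48.1 rad/s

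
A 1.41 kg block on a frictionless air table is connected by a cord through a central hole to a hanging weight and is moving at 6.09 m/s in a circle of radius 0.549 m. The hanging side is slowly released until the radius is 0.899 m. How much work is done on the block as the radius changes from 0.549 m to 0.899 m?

W ≈ -16.4 J

The only horizontal force on the mass is along the cord (radial), so it exerts no torque about the hole and angular momentum m v r is conserved.
v₂ = v₁ r₁ / r₂ = (6.09)(0.549) / (0.899) = 3.719 m/s.
W = ΔKE = ½m(v₂² − v₁²) = -16.40 J.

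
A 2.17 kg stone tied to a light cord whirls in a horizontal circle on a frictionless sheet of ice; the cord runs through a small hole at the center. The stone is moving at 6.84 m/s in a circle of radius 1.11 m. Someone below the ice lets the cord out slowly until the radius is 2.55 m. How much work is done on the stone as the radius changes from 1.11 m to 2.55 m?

Central (radial) force ⇒ zero torque about the center ⇒ m v r is constant.
v₂ = v₁ r₁ / r₂ = (6.84)(1.11) / (2.55) = 2.977 m/s.
W = ΔKE = ½m(v₂² − v₁²) = -41.14 J.

W ≈ -41.1 J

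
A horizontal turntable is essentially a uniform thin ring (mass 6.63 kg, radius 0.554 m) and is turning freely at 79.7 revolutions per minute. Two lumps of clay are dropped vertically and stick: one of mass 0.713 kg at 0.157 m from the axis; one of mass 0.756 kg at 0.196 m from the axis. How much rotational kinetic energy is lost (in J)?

The added mass arrives with no angular momentum about the axis, and any external torque about the axis is negligible, so the system's angular momentum is conserved.
I_p = (6.63)(0.554)² = 2.035 kg·m².
Added inertia Σmr² = (0.713)(0.157)² + (0.756)(0.196)² = 0.04662 kg·m²; I_f = 2.035 + 0.04662 = 2.081 kg·m².
ω_f = I_p ω_i / I_f = (2.035)(79.7) / 2.081 = 77.92 rpm.
KE_i = ½(2.035)(8.346 rad/s)² = 70.87 J; KE_f = ½(2.081)(8.159)² = 69.29 J.

energy lost ≈ 1.59 J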